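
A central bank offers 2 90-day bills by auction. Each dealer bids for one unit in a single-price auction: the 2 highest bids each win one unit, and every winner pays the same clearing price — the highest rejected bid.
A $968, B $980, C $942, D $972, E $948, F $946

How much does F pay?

Ordering the bids: 980 (B), 972 (D), 968 (A), 948 (E), …
Top 2: B, D.
Clearing price = highest rejected bid = $968.
F does not win → pays $0.

F pays $0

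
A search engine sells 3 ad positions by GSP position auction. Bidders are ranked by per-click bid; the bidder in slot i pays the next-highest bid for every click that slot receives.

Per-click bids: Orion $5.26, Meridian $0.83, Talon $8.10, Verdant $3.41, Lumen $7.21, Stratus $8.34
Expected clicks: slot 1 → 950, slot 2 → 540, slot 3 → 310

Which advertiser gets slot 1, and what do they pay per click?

Per-click bids in order: $8.34 (Stratus) > $8.10 (Talon) > $7.21 (Lumen) > $5.26 (Orion) > …
Slot 1 goes to the first-ranked bidder, Stratus, who pays the next bid down: $8.10/click.

Stratus; $8.10 per click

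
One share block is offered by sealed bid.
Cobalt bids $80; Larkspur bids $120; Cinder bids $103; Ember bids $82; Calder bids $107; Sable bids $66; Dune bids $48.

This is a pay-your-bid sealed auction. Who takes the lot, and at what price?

Rule: the highest bidder wins and pays their own bid.
Sorting bids: 120 (Larkspur) > 107 (Calder) > 103 (Cinder) > 82 (Ember) > 80 (Cobalt) > 66 (Sable) > …
First-price: Larkspur pays what they bid, $120.

Larkspur pays $120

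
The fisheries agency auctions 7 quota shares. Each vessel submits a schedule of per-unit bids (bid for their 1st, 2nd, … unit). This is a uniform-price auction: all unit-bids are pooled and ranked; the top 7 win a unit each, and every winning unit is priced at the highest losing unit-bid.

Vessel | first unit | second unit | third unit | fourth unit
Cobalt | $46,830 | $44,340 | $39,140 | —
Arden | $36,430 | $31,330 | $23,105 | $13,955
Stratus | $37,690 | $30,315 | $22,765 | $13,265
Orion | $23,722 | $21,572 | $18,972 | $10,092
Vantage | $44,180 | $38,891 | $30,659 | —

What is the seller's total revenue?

Total revenue: $219,310

Merging the schedules and taking the best 7: 46,830 (Cobalt-1), 44,340 (Cobalt-2), 44,180 (Vantage-1), 39,140 (Cobalt-3), 38,891 (Vantage-2), 37,690 (Stratus-1), 36,430 (Arden-1)
Highest rejected unit-bid = $31,330.
Allocation: Arden 1, Cobalt 3, Stratus 1, Vantage 2. Every unit priced at $31,330.
Revenue = 7 × 31,330 = $219,310.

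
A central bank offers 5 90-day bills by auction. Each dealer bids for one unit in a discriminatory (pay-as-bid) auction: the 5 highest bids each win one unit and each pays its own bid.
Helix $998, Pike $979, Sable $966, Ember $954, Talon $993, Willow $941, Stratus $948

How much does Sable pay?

Ordering the bids: 998 (Helix), 993 (Talon), 979 (Pike), 966 (Sable), 954 (Ember), 948 (Stratus), 941 (Willow)
Top 5: Helix, Talon, Pike, Sable, Ember.
Sable wins → own bid $966.

Sable pays $966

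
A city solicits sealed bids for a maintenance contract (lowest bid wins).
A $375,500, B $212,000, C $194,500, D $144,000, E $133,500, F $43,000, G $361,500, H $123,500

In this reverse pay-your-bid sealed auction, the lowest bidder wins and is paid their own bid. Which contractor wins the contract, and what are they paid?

Reverse pay-your-bid sealed auction: the lowest bidder wins and is paid their own bid.
Bids in order: 43,000 (F) < 123,500 (H) < 133,500 (E) < 144,000 (D) < 194,500 (C) < 212,000 (B) < …
First-price: F is paid what they bid, $43,000.

F is paid $43,000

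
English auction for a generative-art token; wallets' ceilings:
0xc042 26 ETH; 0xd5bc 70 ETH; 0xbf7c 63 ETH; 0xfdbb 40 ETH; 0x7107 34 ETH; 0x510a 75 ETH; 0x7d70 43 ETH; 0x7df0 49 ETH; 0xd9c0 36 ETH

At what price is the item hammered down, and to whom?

Ascending (English) auction: the price rises until one bidder remains; the winner pays the price at which the last rival dropped out.
Sorting limits: 75 (0x510a) > 70 (0xd5bc) > 63 (0xbf7c) > 49 (0x7df0) > 43 (0x7d70) > 40 (0xfdbb) > …
0xd5bc is the last rival to drop out, at 70 ETH; 0x510a remains and wins at that price.

0x510a wins at 70 ETH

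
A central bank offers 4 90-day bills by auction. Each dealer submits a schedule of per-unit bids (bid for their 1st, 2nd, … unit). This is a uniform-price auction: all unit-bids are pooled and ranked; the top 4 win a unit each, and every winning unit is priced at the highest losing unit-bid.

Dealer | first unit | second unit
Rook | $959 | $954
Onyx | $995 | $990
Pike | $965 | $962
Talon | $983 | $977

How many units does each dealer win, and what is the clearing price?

Onyx 2, Talon 2; clearing price $965

All unit-bids, highest first — top 4: 995 (Onyx-1), 990 (Onyx-2), 983 (Talon-1), 977 (Talon-2)
The (k+1)-th unit-bid is $965.
Allocation: Onyx 2, Talon 2.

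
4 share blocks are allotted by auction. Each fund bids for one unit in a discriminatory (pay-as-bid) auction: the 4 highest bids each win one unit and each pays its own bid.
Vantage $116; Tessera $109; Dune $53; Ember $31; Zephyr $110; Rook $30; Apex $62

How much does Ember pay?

Bids ranked high→low: 116 (Vantage), 110 (Zephyr), 109 (Tessera), 62 (Apex), 53 (Dune), 31 (Ember), …
The 4 highest are Vantage, Zephyr, Tessera, Apex.
Ember does not win → $0.

Ember pays $0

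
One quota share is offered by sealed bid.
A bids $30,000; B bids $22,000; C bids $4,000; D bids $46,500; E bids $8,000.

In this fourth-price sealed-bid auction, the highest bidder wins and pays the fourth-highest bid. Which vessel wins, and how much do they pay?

D pays $8,000

Bids in order: 46,500 (D) > 30,000 (A) > 22,000 (B) > 8,000 (E) > 4,000 (C)
D wins; payment is bid #4 in the ranking = $8,000.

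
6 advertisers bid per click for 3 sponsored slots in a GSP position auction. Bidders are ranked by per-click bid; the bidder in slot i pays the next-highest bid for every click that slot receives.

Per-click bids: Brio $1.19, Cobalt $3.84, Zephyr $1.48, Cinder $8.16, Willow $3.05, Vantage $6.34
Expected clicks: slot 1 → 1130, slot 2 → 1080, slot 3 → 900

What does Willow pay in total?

Per-click bids in order: $8.16 (Cinder) > $6.34 (Vantage) > $3.84 (Cobalt) > $3.05 (Willow) > …
Willow ranks below slot 3 → no slot, pays nothing.

Willow pays $0.00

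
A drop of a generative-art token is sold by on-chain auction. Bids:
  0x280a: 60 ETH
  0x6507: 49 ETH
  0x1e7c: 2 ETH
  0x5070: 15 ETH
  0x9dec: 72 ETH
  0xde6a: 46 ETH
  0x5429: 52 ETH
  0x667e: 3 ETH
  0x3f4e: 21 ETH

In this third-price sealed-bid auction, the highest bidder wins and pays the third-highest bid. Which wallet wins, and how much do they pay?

0x9dec pays 52 ETH

Bids in order: 72 (0x9dec) > 60 (0x280a) > 52 (0x5429) > 49 (0x6507) > 46 (0xde6a) > 21 (0x3f4e) > …
0x9dec wins; payment is bid #3 in the ranking = 52 ETH.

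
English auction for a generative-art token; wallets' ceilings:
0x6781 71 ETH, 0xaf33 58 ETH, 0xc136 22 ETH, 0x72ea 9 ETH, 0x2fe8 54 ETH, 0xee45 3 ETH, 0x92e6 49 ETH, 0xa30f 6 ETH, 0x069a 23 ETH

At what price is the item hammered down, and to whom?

0x6781 wins at 58 ETH

Limits ranked: 71 (0x6781) > 58 (0xaf33) > 54 (0x2fe8) > 49 (0x92e6) > 23 (0x069a) > 22 (0xc136) > …
Once the price passes 58 ETH, only 0x6781 is left; the hammer falls at 0xaf33's limit of 58 ETH.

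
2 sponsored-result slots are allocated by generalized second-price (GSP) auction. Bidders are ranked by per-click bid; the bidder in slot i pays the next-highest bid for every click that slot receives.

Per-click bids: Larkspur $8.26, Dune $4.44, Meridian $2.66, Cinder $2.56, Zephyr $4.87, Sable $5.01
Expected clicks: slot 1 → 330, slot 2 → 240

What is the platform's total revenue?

Per-click bids in order: $8.26 (Larkspur) > $5.01 (Sable) > $4.87 (Zephyr) > …
Slot 1: Larkspur pays $5.01 × 330 = $1653.30
Slot 2: Sable pays $4.87 × 240 = $1168.80
Total = $2822.10

Total revenue: $2822.10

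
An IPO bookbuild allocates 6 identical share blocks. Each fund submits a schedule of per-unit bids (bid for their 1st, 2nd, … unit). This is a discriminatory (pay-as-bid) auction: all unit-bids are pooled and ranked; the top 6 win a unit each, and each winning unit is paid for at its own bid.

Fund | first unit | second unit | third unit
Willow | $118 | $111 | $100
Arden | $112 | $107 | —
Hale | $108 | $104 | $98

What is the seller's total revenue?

Pooled unit-bids ranked (top 6): 118 (Willow-1), 112 (Arden-1), 111 (Willow-2), 108 (Hale-1), 107 (Arden-2), 104 (Hale-2)
Next rejected bid: $100 (not a price — pay-as-bid).
Each winning unit pays its own bid.
Revenue = 118 + 112 + 111 + 108 + 107 + 104 = $660.

Total revenue: $660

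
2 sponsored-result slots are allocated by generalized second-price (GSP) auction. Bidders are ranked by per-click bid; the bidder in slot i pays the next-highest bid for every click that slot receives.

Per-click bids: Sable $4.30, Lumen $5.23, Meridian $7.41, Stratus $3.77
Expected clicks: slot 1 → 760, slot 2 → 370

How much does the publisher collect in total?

Per-click bids in order: $7.41 (Meridian) > $5.23 (Lumen) > $4.30 (Sable) > …
Slot 1: Meridian pays $5.23 × 760 = $3974.80
Slot 2: Lumen pays $4.30 × 370 = $1591.00
Total = $5565.80

Total revenue: $5565.80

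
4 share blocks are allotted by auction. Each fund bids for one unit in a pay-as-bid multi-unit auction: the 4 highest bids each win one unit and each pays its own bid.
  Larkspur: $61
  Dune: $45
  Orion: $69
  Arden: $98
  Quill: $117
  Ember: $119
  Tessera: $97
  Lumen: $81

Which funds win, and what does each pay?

Ordering the bids: 119 (Ember), 117 (Quill), 98 (Arden), 97 (Tessera), 81 (Lumen), 69 (Orion), …
Winners (4 units): Ember, Quill, Arden, Tessera.
Each winner pays its own bid: Ember $119, Quill $117, Arden $98, Tessera $97.

Ember $119, Quill $117, Arden $98, Tessera $97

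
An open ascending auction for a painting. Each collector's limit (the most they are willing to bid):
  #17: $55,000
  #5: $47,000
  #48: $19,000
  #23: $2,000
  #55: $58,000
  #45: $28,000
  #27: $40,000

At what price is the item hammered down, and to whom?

Sorting limits: 58,000 (#55) > 55,000 (#17) > 47,000 (#5) > 40,000 (#27) > 28,000 (#45) > 19,000 (#48) > …
Once the price passes $55,000, only #55 is left; the hammer falls at #17's limit of $55,000.

#55 wins at $55,000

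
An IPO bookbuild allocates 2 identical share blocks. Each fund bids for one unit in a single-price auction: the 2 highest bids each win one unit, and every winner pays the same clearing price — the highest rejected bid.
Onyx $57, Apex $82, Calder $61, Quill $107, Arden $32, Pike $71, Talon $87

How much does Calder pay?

Calder pays $0

Ordering the bids: 107 (Quill), 87 (Talon), 82 (Apex), 71 (Pike), …
Winners (2 units): Quill, Talon.
First losing bid is Apex's $82, which sets the uniform price.
Calder does not win → pays $0.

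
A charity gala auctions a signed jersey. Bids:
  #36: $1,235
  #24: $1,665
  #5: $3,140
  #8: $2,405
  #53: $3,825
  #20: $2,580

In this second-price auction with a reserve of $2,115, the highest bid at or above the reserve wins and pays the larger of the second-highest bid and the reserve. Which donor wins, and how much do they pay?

Bids ranked: 3,825 (#53) > 3,140 (#5) > 2,580 (#20) > 2,405 (#8) > 1,665 (#24) > 1,235 (#36)
#53 has the top bid at or above the reserve ($3,825).
Second-highest bid $3,140 exceeds the reserve $2,115 → payment $3,140.

#53 pays $3,140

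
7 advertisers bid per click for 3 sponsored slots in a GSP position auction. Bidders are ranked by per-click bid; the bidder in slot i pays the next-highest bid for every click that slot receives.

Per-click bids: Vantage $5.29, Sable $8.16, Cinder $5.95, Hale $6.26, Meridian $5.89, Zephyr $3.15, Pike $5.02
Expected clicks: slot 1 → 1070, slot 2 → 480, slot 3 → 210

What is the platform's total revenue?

Total revenue: $10791.10

Per-click bids in order: $8.16 (Sable) > $6.26 (Hale) > $5.95 (Cinder) > $5.89 (Meridian) > …
Slot 1: Sable pays $6.26 × 1070 = $6698.20
Slot 2: Hale pays $5.95 × 480 = $2856.00
Slot 3: Cinder pays $5.89 × 210 = $1236.90
Total = $10791.10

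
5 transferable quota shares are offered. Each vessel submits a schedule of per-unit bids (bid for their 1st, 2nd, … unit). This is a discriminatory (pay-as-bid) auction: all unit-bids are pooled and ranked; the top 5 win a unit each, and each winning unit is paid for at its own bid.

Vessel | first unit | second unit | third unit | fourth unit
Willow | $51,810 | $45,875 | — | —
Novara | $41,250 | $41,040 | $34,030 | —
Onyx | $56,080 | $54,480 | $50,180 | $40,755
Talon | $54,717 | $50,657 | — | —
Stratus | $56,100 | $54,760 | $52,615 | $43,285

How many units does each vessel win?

Merging the schedules and taking the best 5: 56,100 (Stratus-1), 56,080 (Onyx-1), 54,760 (Stratus-2), 54,717 (Talon-1), 54,480 (Onyx-2)
Next rejected bid: $52,615 (not a price — pay-as-bid).
Allocation: Onyx 2, Stratus 2, Talon 1.

Onyx 2, Stratus 2, Talon 1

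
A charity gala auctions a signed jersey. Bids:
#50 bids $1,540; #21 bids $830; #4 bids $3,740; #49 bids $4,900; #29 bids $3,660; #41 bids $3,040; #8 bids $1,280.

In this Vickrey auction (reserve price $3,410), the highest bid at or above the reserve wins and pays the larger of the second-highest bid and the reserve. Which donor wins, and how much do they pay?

#49 pays $3,740

Sorting bids: 4,900 (#49) > 3,740 (#4) > 3,660 (#29) > 3,040 (#41) > 1,540 (#50) > 1,280 (#8) > …
Highest eligible bid: #49 at $4,900.
Second-highest bid $3,740 exceeds the reserve $3,410 → payment $3,740.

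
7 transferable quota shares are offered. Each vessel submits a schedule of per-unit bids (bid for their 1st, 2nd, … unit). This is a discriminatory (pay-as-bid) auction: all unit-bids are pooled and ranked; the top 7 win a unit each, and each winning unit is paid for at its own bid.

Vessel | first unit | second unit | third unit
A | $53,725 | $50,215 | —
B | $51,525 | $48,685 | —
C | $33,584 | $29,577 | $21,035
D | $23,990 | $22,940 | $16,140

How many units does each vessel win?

A 2, B 2, C 2, D 1

All unit-bids, highest first — top 7: 53,725 (A-1), 51,525 (B-1), 50,215 (A-2), 48,685 (B-2), 33,584 (C-1), 29,577 (C-2), 23,990 (D-1)
Next rejected bid: $22,940 (not a price — pay-as-bid).
Allocation: A 2, B 2, C 2, D 1.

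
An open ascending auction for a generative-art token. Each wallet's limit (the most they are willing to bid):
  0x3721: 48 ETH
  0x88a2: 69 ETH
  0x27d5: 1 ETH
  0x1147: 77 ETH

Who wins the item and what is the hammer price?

0x1147 wins at 69 ETH

Rule: the price rises until one bidder remains; the winner pays the price at which the last rival dropped out.
Limits in order: 77 (0x1147) > 69 (0x88a2) > 48 (0x3721) > 1 (0x27d5)
0x88a2 is the last rival to drop out, at 69 ETH; 0x1147 remains and wins at that price.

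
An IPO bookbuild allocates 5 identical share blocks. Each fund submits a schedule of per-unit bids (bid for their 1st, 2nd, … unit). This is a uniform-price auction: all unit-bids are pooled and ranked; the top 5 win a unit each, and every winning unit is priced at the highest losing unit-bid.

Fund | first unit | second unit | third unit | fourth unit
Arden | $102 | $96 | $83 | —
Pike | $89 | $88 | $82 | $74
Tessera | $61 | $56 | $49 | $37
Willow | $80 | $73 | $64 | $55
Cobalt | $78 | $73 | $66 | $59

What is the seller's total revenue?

All unit-bids, highest first — top 5: 102 (Arden-1), 96 (Arden-2), 89 (Pike-1), 88 (Pike-2), 83 (Arden-3)
The (k+1)-th unit-bid is $82.
Allocation: Arden 3, Pike 2. Every unit priced at $82.
Revenue = 5 × 82 = $410.

Total revenue: $410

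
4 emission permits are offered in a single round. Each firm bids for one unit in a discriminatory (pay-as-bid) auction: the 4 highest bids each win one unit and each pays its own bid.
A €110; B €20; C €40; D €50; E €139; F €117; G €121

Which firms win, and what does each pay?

E €139, G €121, F €117, A €110

Bids ranked high→low: 139 (E), 121 (G), 117 (F), 110 (A), 50 (D), 40 (C), …
Winners (4 units): E, G, F, A.
Each winner pays its own bid: E €139, G €121, F €117, A €110.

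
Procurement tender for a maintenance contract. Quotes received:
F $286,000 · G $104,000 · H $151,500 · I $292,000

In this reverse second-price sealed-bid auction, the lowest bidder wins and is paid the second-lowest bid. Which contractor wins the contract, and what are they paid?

Reverse second-price sealed-bid auction: the lowest bidder wins and is paid the second-lowest bid.
Sorting bids: 104,000 (G) < 151,500 (H) < 286,000 (F) < 292,000 (I)
G wins with the lowest bid; price is set by the runner-up at $151,500.

G is paid $151,500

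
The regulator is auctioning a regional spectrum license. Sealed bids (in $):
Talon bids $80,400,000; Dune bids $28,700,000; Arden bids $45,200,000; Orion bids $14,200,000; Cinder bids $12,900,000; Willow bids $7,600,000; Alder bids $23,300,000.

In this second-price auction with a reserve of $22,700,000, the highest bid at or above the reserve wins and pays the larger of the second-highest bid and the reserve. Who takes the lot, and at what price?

Talon pays $45,200,000

Bids in order: 80,400,000 (Talon) > 45,200,000 (Arden) > 28,700,000 (Dune) > 23,300,000 (Alder) > 14,200,000 (Orion) > 12,900,000 (Cinder) > …
Highest eligible bid: Talon at $80,400,000.
max(second-highest $45,200,000, reserve $22,700,000) = $45,200,000; the reserve does not bind.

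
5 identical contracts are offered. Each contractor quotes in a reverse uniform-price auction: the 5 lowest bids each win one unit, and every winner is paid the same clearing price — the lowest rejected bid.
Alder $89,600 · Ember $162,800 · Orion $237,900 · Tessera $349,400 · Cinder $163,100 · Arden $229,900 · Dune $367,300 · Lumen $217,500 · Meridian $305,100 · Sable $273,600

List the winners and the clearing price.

Alder, Ember, Cinder, Lumen, Arden; each is paid $237,900

Ordering the bids: 89,600 (Alder), 162,800 (Ember), 163,100 (Cinder), 217,500 (Lumen), 229,900 (Arden), 237,900 (Orion), 273,600 (Sable), …
Lowest 5: Alder, Ember, Cinder, Lumen, Arden.
Clearing price = lowest rejected bid = $237,900.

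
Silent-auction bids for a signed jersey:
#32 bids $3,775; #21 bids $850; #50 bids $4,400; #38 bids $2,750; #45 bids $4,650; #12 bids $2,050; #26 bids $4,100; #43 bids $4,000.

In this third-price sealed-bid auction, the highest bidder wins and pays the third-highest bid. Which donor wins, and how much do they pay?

Third-price sealed-bid auction: the highest bidder wins and pays the third-highest bid.
Bids ranked: 4,650 (#45) > 4,400 (#50) > 4,100 (#26) > 4,000 (#43) > 3,775 (#32) > 2,750 (#38) > …
#45 wins; payment is bid #3 in the ranking = $4,100.

#45 pays $4,100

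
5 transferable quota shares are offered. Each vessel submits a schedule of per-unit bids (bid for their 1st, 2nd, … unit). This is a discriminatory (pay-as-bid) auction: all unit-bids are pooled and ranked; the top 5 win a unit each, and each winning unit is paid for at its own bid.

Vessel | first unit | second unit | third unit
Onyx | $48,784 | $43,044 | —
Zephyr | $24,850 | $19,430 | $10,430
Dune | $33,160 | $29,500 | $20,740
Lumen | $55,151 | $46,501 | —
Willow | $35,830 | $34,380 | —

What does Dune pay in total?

Dune pays $0

Pooled unit-bids ranked (top 5): 55,151 (Lumen-1), 48,784 (Onyx-1), 46,501 (Lumen-2), 43,044 (Onyx-2), 35,830 (Willow-1)
Next rejected bid: $34,380 (not a price — pay-as-bid).
Dune wins no units.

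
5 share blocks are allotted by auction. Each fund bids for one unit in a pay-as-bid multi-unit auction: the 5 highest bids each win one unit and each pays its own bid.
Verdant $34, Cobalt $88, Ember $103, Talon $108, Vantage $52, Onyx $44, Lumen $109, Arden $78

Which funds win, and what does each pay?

Bids ranked high→low: 109 (Lumen), 108 (Talon), 103 (Ember), 88 (Cobalt), 78 (Arden), 52 (Vantage), 44 (Onyx), …
Top 5: Lumen, Talon, Ember, Cobalt, Arden.
Each winner pays its own bid: Lumen $109, Talon $108, Ember $103, Cobalt $88, Arden $78.

Lumen $109, Talon $108, Ember $103, Cobalt $88, Arden $78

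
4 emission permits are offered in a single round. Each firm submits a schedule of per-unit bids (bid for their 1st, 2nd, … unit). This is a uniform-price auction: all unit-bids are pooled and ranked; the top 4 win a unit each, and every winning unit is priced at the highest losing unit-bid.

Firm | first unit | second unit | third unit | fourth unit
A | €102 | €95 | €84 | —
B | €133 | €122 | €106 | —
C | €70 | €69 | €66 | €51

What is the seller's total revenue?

Total revenue: €380

Merging the schedules and taking the best 4: 133 (B-1), 122 (B-2), 106 (B-3), 102 (A-1)
The (k+1)-th unit-bid is €95.
Allocation: A 1, B 3. Every unit priced at €95.
Revenue = 4 × 95 = €380.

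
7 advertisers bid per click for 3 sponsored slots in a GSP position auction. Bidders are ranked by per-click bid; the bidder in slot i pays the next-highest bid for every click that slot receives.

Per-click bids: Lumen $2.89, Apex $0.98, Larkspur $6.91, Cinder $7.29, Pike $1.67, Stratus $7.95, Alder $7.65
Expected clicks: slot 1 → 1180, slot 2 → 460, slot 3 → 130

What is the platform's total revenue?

Ranked by bid: $7.95 (Stratus) > $7.65 (Alder) > $7.29 (Cinder) > $6.91 (Larkspur) > …
Slot 1: Stratus pays $7.65 × 1180 = $9027.00
Slot 2: Alder pays $7.29 × 460 = $3353.40
Slot 3: Cinder pays $6.91 × 130 = $898.30
Total = $13278.70

Total revenue: $13278.70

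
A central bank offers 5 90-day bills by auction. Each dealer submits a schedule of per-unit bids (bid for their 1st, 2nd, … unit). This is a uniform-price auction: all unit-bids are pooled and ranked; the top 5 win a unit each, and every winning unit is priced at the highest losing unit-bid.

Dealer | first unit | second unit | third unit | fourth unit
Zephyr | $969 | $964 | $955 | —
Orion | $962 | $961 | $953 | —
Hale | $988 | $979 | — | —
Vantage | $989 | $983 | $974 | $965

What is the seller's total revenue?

Pooled unit-bids ranked (top 5): 989 (Vantage-1), 988 (Hale-1), 983 (Vantage-2), 979 (Hale-2), 974 (Vantage-3)
Highest rejected unit-bid = $969.
Allocation: Hale 2, Vantage 3. Every unit priced at $969.
Revenue = 5 × 969 = $4,845.

Total revenue: $4,845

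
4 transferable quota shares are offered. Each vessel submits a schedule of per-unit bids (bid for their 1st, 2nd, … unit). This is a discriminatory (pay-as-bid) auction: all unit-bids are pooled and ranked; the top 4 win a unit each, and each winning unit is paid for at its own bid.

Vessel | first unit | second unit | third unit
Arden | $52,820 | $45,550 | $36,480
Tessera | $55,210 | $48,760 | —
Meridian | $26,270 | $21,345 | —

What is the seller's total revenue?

Merging the schedules and taking the best 4: 55,210 (Tessera-1), 52,820 (Arden-1), 48,760 (Tessera-2), 45,550 (Arden-2)
Next rejected bid: $36,480 (not a price — pay-as-bid).
Each winning unit pays its own bid.
Revenue = 55,210 + 52,820 + 48,760 + 45,550 = $202,340.

Total revenue: $202,340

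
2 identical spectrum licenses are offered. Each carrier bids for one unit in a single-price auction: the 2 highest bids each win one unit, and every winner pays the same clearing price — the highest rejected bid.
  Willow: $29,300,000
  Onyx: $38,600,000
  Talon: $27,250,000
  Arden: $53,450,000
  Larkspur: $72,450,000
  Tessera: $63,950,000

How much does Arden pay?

Ordering the bids: 72,450,000 (Larkspur), 63,950,000 (Tessera), 53,450,000 (Arden), 38,600,000 (Onyx), …
The 2 highest are Larkspur, Tessera.
Highest unsuccessful bid: $53,450,000 → clearing price.
Arden does not win → pays $0.

Arden pays $0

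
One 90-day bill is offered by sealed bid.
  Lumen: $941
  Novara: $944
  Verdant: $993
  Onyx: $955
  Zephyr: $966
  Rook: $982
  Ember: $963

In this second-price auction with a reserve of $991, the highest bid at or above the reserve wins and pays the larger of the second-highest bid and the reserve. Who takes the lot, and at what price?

Verdant pays $991

Bids ranked: 993 (Verdant) > 982 (Rook) > 966 (Zephyr) > 963 (Ember) > 955 (Onyx) > 944 (Novara) > …
Verdant has the top bid at or above the reserve ($993).
max(second-highest $982, reserve $991) = $991.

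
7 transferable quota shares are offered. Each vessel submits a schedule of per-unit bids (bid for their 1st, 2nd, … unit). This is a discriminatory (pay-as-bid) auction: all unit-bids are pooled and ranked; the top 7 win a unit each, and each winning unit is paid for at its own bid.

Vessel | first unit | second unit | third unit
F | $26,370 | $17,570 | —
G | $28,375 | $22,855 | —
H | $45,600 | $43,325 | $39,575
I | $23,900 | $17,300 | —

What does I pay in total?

All unit-bids, highest first — top 7: 45,600 (H-1), 43,325 (H-2), 39,575 (H-3), 28,375 (G-1), 26,370 (F-1), 23,900 (I-1), 22,855 (G-2)
Next rejected bid: $17,570 (not a price — pay-as-bid).
I's winning unit-bids: 23,900 = $23,900.

I pays $23,900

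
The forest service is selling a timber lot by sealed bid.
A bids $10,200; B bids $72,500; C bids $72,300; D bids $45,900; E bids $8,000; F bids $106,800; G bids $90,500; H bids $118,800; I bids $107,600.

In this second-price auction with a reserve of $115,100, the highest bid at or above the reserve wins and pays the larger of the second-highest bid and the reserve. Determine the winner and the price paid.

Second-price auction with a reserve of $115,100: the highest bid at or above the reserve wins and pays the larger of the second-highest bid and the reserve.
Bids ranked: 118,800 (H) > 107,600 (I) > 106,800 (F) > 90,500 (G) > 72,500 (B) > 72,300 (C) > …
Highest eligible bid: H at $118,800.
Second-highest bid $107,600 is below the reserve $115,100, so the reserve binds → payment $115,100.

H pays $115,100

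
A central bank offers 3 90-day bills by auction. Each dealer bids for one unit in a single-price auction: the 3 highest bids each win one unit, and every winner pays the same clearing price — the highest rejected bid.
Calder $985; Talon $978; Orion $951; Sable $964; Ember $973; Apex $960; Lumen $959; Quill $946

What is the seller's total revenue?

Total revenue: $2,892

Ordering the bids: 985 (Calder), 978 (Talon), 973 (Ember), 964 (Sable), 960 (Apex), …
The 3 highest are Calder, Talon, Ember.
Clearing price = highest rejected bid = $964.
Total revenue = 3 × $964 = $2,892.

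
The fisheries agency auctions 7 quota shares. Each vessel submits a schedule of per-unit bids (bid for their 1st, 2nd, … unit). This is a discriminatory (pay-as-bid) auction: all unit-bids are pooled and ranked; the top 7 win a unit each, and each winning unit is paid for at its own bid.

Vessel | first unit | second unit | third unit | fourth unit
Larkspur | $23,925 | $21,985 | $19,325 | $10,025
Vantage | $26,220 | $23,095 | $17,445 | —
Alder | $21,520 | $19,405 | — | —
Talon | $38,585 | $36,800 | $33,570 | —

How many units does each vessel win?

Larkspur 2, Talon 3, Vantage 2

Merging the schedules and taking the best 7: 38,585 (Talon-1), 36,800 (Talon-2), 33,570 (Talon-3), 26,220 (Vantage-1), 23,925 (Larkspur-1), 23,095 (Vantage-2), 21,985 (Larkspur-2)
Next rejected bid: $21,520 (not a price — pay-as-bid).
Allocation: Larkspur 2, Talon 3, Vantage 2.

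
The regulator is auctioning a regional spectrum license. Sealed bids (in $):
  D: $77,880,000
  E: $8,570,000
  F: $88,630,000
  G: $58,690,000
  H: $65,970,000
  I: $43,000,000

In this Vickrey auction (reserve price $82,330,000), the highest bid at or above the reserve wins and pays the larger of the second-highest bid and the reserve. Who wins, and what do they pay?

Bids ranked: 88,630,000 (F) > 77,880,000 (D) > 65,970,000 (H) > 58,690,000 (G) > 43,000,000 (I) > 8,570,000 (E)
Highest eligible bid: F at $88,630,000.
max(second-highest $77,880,000, reserve $82,330,000) = $82,330,000.

F pays $82,330,000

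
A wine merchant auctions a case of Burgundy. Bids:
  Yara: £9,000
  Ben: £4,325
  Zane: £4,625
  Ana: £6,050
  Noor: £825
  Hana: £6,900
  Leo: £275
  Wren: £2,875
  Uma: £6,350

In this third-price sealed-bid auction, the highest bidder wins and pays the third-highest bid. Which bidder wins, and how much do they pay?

Rule: the highest bidder wins and pays the third-highest bid.
Bids ranked: 9,000 (Yara) > 6,900 (Hana) > 6,350 (Uma) > 6,050 (Ana) > 4,625 (Zane) > 4,325 (Ben) > …
Yara wins; payment is bid #3 in the ranking = £6,350.

Yara pays £6,350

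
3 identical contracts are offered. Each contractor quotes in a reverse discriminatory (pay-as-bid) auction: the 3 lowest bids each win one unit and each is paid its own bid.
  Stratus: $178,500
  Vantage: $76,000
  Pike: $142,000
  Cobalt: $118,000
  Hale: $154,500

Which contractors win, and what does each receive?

Ordering the bids: 76,000 (Vantage), 118,000 (Cobalt), 142,000 (Pike), 154,500 (Hale), 178,500 (Stratus)
Winners (3 units): Vantage, Cobalt, Pike.
Each winner is paid its own bid: Vantage $76,000, Cobalt $118,000, Pike $142,000.

Vantage $76,000, Cobalt $118,000, Pike $142,000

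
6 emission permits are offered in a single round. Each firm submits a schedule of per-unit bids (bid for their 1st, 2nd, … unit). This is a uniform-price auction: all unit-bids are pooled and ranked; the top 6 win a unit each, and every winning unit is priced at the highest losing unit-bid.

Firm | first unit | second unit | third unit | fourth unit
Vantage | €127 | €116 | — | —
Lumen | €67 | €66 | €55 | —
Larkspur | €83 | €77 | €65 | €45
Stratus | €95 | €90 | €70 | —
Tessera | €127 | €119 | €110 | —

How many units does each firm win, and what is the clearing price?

Merging the schedules and taking the best 6: 127 (Vantage-1), 127 (Tessera-1), 119 (Tessera-2), 116 (Vantage-2), 110 (Tessera-3), 95 (Stratus-1)
Highest rejected unit-bid = €90.
Allocation: Stratus 1, Tessera 3, Vantage 2.

Stratus 1, Tessera 3, Vantage 2; clearing price €90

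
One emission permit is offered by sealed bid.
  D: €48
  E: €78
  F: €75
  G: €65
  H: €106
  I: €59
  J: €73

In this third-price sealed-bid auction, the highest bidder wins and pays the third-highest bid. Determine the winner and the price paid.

Sorting bids: 106 (H) > 78 (E) > 75 (F) > 73 (J) > 65 (G) > 59 (I) > …
H wins; payment is bid #3 in the ranking = €75.

H pays €75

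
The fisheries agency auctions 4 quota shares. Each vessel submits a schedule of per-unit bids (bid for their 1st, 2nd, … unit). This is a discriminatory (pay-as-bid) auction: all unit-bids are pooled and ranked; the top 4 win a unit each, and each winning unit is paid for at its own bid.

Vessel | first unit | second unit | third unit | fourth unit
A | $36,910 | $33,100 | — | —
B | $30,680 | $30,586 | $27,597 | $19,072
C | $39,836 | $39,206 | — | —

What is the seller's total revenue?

Total revenue: $149,052

Pooled unit-bids ranked (top 4): 39,836 (C-1), 39,206 (C-2), 36,910 (A-1), 33,100 (A-2)
Next rejected bid: $30,680 (not a price — pay-as-bid).
Each winning unit pays its own bid.
Revenue = 39,836 + 39,206 + 36,910 + 33,100 = $149,052.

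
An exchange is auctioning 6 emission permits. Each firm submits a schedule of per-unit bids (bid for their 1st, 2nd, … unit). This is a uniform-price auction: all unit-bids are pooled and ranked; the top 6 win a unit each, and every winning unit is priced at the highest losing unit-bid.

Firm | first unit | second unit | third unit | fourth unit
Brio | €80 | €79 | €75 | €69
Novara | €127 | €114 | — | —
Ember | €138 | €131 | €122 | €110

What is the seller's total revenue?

Merging the schedules and taking the best 6: 138 (Ember-1), 131 (Ember-2), 127 (Novara-1), 122 (Ember-3), 114 (Novara-2), 110 (Ember-4)
First bid not allocated: €80.
Allocation: Ember 4, Novara 2. Every unit priced at €80.
Revenue = 6 × 80 = €480.

Total revenue: €480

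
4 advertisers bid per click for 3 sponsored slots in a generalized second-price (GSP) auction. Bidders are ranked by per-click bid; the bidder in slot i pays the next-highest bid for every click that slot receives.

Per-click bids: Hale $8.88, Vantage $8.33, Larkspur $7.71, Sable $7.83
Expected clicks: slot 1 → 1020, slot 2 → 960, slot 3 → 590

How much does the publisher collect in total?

Sorting advertisers: $8.88 (Hale) > $8.33 (Vantage) > $7.83 (Sable) > $7.71 (Larkspur)
Slot 1: Hale pays $8.33 × 1020 = $8496.60
Slot 2: Vantage pays $7.83 × 960 = $7516.80
Slot 3: Sable pays $7.71 × 590 = $4548.90
Total = $20562.30

Total revenue: $20562.30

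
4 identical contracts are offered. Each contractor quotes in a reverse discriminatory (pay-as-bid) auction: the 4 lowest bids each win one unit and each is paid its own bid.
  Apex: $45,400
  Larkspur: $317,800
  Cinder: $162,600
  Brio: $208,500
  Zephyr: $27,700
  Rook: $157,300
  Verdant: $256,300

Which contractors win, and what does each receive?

Zephyr $27,700, Apex $45,400, Rook $157,300, Cinder $162,600

Ordering the bids: 27,700 (Zephyr), 45,400 (Apex), 157,300 (Rook), 162,600 (Cinder), 208,500 (Brio), 256,300 (Verdant), …
The 4 lowest are Zephyr, Apex, Rook, Cinder.
Each winner is paid its own bid: Zephyr $27,700, Apex $45,400, Rook $157,300, Cinder $162,600.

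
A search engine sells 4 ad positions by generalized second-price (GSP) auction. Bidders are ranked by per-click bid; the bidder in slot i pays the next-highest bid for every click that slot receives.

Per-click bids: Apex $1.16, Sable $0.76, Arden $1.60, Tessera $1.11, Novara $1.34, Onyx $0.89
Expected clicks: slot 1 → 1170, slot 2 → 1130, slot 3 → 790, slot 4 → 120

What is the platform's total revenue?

Total revenue: $3862.30

Ranked by bid: $1.60 (Arden) > $1.34 (Novara) > $1.16 (Apex) > $1.11 (Tessera) > $0.89 (Onyx) > …
Slot 1: Arden pays $1.34 × 1170 = $1567.80
Slot 2: Novara pays $1.16 × 1130 = $1310.80
Slot 3: Apex pays $1.11 × 790 = $876.90
Slot 4: Tessera pays $0.89 × 120 = $106.80
Total = $3862.30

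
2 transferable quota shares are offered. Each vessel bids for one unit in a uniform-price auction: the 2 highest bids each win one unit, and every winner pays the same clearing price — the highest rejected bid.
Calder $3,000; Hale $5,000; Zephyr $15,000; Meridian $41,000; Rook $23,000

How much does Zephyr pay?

Zephyr pays $0

Sorting: 41,000 (Meridian), 23,000 (Rook), 15,000 (Zephyr), 5,000 (Hale), …
Winners (2 units): Meridian, Rook.
Highest unsuccessful bid: $15,000 → clearing price.
Zephyr does not win → pays $0.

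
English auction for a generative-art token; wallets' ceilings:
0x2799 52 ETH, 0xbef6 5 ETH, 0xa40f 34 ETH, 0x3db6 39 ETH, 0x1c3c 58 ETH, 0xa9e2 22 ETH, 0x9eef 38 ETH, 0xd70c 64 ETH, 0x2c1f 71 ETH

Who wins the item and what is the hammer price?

0x2c1f wins at 64 ETH

Rule: the price rises until one bidder remains; the winner pays the price at which the last rival dropped out.
Limits ranked: 71 (0x2c1f) > 64 (0xd70c) > 58 (0x1c3c) > 52 (0x2799) > 39 (0x3db6) > 38 (0x9eef) > …
Bidding ends when 0xd70c exits at 64 ETH; 0x2c1f takes it.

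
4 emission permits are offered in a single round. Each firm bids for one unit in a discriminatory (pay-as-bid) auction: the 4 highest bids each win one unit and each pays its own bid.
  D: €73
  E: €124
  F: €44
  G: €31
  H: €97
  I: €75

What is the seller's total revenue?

Ordering the bids: 124 (E), 97 (H), 75 (I), 73 (D), 44 (F), 31 (G)
The 4 highest are E, H, I, D.
Total revenue = 124 + 97 + 75 + 73 = €369.

Total revenue: €369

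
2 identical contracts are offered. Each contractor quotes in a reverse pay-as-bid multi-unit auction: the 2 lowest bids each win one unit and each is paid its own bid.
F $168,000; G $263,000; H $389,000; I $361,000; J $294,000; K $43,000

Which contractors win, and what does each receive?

K $43,000, F $168,000

Bids ranked low→high: 43,000 (K), 168,000 (F), 263,000 (G), 294,000 (J), …
Winners (2 units): K, F.
Each winner is paid its own bid: K $43,000, F $168,000.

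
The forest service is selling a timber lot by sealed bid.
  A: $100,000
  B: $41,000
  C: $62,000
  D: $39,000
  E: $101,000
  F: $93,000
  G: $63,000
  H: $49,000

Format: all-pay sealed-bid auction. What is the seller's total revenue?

Bids in order: 101,000 (E) > 100,000 (A) > 93,000 (F) > 63,000 (G) > 62,000 (C) > 49,000 (H) > …
E wins with the top bid; all bids are sunk regardless.
Every bidder forfeits their bid regardless of winning.
Revenue = 100,000 + 41,000 + 62,000 + 39,000 + 101,000 + 93,000 + 63,000 + 49,000 = $548,000.

Total revenue: $548,000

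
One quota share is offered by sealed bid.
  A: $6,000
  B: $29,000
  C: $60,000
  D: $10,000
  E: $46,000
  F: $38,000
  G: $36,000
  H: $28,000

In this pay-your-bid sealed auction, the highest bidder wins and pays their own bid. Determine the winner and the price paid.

Bids in order: 60,000 (C) > 46,000 (E) > 38,000 (F) > 36,000 (G) > 29,000 (B) > 28,000 (H) > …
C has the highest bid and pays exactly that: $60,000.

C pays $60,000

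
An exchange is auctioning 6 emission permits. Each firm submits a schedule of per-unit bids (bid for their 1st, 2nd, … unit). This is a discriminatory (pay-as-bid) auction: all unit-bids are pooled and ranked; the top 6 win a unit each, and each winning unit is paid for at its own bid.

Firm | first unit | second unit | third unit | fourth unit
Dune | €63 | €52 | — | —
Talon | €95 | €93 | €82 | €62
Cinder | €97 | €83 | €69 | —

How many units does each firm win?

Cinder 3, Talon 3

Merging the schedules and taking the best 6: 97 (Cinder-1), 95 (Talon-1), 93 (Talon-2), 83 (Cinder-2), 82 (Talon-3), 69 (Cinder-3)
Next rejected bid: €63 (not a price — pay-as-bid).
Allocation: Cinder 3, Talon 3.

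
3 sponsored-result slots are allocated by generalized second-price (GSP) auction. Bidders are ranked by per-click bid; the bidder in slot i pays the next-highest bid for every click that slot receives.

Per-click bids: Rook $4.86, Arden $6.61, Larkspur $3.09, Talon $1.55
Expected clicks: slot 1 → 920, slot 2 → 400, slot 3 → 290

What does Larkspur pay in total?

Per-click bids in order: $6.61 (Arden) > $4.86 (Rook) > $3.09 (Larkspur) > $1.55 (Talon)
Larkspur holds slot 3 → pays next bid $1.55 × 290 clicks = $449.50.

Larkspur pays $449.50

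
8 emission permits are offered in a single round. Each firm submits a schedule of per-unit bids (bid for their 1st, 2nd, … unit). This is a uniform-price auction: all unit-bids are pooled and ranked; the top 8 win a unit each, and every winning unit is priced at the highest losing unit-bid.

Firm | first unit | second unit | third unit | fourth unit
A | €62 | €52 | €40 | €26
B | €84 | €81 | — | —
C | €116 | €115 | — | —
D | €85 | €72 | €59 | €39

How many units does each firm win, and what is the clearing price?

A 1, B 2, C 2, D 3; clearing price €52

All unit-bids, highest first — top 8: 116 (C-1), 115 (C-2), 85 (D-1), 84 (B-1), 81 (B-2), 72 (D-2), 62 (A-1), 59 (D-3)
First bid not allocated: €52.
Allocation: A 1, B 2, C 2, D 3.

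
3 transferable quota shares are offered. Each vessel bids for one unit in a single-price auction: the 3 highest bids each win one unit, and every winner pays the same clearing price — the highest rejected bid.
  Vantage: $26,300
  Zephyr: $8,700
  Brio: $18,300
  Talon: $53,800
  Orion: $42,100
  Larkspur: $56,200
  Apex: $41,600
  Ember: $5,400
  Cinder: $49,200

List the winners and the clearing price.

Ordering the bids: 56,200 (Larkspur), 53,800 (Talon), 49,200 (Cinder), 42,100 (Orion), 41,600 (Apex), …
The 3 highest are Larkspur, Talon, Cinder.
Highest unsuccessful bid: $42,100 → clearing price.

Larkspur, Talon, Cinder; each pays $42,100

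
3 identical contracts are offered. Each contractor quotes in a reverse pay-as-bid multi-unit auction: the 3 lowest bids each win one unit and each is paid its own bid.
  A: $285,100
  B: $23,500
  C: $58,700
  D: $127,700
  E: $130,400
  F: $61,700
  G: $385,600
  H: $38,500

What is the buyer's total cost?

Bids ranked low→high: 23,500 (B), 38,500 (H), 58,700 (C), 61,700 (F), 127,700 (D), …
Winners (3 units): B, H, C.
Total cost = 23,500 + 38,500 + 58,700 = $120,700.

Total cost: $120,700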